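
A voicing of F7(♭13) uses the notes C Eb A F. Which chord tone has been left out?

Db

The full F7(♭13) chord is F, A, C, Eb, Db.
Comparing with the voicing, the minor 13th (13th) — Db — is absent.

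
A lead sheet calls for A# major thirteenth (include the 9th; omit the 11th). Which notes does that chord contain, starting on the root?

A# major thirteenth: major thirteenth on A-sharp.
A-sharp — root
C-double-sharp — major 3rd
E-sharp — perfect 5th
G-double-sharp — major 7th
B-sharp — major 9th
F-double-sharp — major 13th

A-sharp, C-double-sharp, E-sharp, G-double-sharp, B-sharp, F-double-sharp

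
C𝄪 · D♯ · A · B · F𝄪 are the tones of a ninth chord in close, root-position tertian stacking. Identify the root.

B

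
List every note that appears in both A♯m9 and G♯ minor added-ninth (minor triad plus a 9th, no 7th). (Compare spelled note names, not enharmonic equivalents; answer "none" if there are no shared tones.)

A#, G#

A♯m9: A# C# E# G# B#
G♯ minor added-ninth: G# B D# A#
Common to both → A#, G#.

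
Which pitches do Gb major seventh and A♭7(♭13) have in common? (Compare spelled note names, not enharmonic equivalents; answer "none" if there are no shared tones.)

Gb

Gb major seventh: Gb Bb Db F
A♭7(♭13): Ab C Eb Gb Fb
Common to both → Gb.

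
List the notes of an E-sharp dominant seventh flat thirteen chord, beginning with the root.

E-sharp dominant seventh flat thirteen is a dominant seventh flat thirteen built on E♯.
E♯ — root
G𝄪 — major 3rd
B♯ — perfect 5th
D♯ — minor 7th
C♯ — minor 13th

E♯, G𝄪, B♯, D♯, C♯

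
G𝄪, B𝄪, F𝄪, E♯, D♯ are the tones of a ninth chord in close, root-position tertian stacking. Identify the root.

Stacking in thirds gives E♯ – G𝄪 – B𝄪 – D♯ – F𝄪, so E♯ is the root — E♯ dominant ninth sharp five.

E♯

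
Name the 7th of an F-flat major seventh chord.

Root of F-flat major seventh = F-flat. The 7th is a major 7th: F-flat up a major 7th → E-flat.

E-flat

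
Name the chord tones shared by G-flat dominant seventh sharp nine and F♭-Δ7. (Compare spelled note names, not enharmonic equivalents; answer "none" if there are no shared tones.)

Fb

G-flat dominant seventh sharp nine: Gb Bb Db Fb A
F♭-Δ7: Fb Abb Cb Eb
Common to both → Fb.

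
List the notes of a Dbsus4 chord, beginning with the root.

Dbsus4: suspended fourth on D♭.
Root: D♭
Perfect 4th (4th): G♭
Perfect 5th (5th): A♭

D♭ G♭ A♭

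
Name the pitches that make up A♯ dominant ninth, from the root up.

Root A-sharp, quality dominant ninth:
Root: A-sharp
Major 3rd (3rd): C-double-sharp
Perfect 5th (5th): E-sharp
Minor 7th (7th): G-sharp
Major 9th (9th): B-sharp

A-sharp  C-double-sharp  E-sharp  G-sharp  B-sharp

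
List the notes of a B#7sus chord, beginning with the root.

Root B♯, quality dominant seventh suspended fourth:
root → B♯
4th (perfect 4th) → E♯
5th (perfect 5th) → F𝄪
7th (minor 7th) → A♯

B♯  E♯  F𝄪  A♯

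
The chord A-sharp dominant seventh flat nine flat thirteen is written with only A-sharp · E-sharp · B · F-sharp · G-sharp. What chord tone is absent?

C-double-sharp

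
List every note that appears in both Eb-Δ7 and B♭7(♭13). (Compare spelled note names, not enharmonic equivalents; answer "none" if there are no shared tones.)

Eb-Δ7 = Eb, Gb, Bb, D.
B♭7(♭13) = Bb, D, F, Ab, Gb.
Shared: Gb, Bb, D.

Gb, Bb, D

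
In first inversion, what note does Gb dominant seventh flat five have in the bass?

B-flat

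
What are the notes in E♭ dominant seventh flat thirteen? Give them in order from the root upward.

E♭ dominant seventh flat thirteen is a dominant seventh flat thirteen built on Eb.
Root: Eb
Major 3rd (3rd): G
Perfect 5th (5th): Bb
Minor 7th (7th): Db
Minor 13th (13th): Cb

Eb, G, Bb, Db, Cb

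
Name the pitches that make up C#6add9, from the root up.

C# – E# – G# – A# – D#

C#6add9: six-nine on C#.
root → C#
3rd (major 3rd) → E#
5th (perfect 5th) → G#
6th (major 6th) → A#
9th (major 9th) → D#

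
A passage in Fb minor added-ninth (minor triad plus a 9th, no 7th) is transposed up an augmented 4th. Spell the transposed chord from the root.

An augmented 4th up from F-flat is B-flat, so the new chord is B-flat minor added-ninth.
B-flat — root
D-flat — minor 3rd
F — perfect 5th
C — major 9th

B-flat – D-flat – F – C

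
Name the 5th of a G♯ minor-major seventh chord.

Root of G♯ minor-major seventh = G#. The 5th is a perfect 5th: G# up a perfect 5th → D#.

D#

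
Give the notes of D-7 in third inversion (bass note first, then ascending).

C, D, F, A

In root position, D-7 is D–F–A–C.
Third inversion puts the seventh (C) in the bass.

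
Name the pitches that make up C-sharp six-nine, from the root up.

C-sharp six-nine: six-nine on C#.
C# — root
E# — major 3rd
G# — perfect 5th
A# — major 6th
D# — major 9th

C#, E#, G#, A#, D#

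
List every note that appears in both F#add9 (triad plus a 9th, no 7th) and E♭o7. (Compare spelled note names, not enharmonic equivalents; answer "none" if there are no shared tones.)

none

F#add9: F# A# C# G#
E♭o7: Eb Gb Bbb Dbb
Common to both → none.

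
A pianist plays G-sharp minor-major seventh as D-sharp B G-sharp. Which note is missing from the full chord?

The full G-sharp minor-major seventh chord is G-sharp, B, D-sharp, F-double-sharp.
Comparing with the voicing, the major 7th (7th) — F-double-sharp — is absent.

F-double-sharp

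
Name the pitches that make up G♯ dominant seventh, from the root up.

Root G#, quality dominant seventh:
- root: G#
- major 3rd: B#
- perfect 5th: D#
- minor 7th: F#

G#  B#  D#  F#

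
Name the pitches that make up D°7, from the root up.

D°7 is a diminished seventh built on D.
root → D
3rd (minor 3rd) → F
5th (diminished 5th) → A♭
7th (diminished 7th) → C♭

D  F  A♭  C♭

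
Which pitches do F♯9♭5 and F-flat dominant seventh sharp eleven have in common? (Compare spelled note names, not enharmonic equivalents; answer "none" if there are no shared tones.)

F♯9♭5 = F#, A#, C, E, G#.
F-flat dominant seventh sharp eleven = Fb, Ab, Cb, Ebb, Bb.
Shared: none.

none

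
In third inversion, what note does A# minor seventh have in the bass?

G-sharp

A# minor seventh = A-sharp–C-sharp–E-sharp–G-sharp. Third inversion → seventh in the bass = G-sharp.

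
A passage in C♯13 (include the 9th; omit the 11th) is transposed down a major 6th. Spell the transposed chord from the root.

E, G#, B, D, F#, C#

Transposed root: C# → E (major 6th down). So we spell E dominant thirteenth:
E — root
G# — major 3rd
B — perfect 5th
D — minor 7th
F# — major 9th
C# — major 13th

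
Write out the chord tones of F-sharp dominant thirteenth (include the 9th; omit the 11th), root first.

Root F♯, quality dominant thirteenth:
- root: F♯
- major 3rd: A♯
- perfect 5th: C♯
- minor 7th: E
- major 9th: G♯
- major 13th: D♯

F♯, A♯, C♯, E, G♯, D♯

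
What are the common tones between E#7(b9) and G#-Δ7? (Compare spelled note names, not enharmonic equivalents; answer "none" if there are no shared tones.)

E#7(b9) = E#, G##, B#, D#, F#.
G#-Δ7 = G#, B, D#, F##.
Shared: D#.

D#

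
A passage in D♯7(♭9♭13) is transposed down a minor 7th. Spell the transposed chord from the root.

Transposed root: D# → E# (minor 7th down). So we spell E# dominant seventh flat nine flat thirteen:
- root: E#
- major 3rd: G##
- perfect 5th: B#
- minor 7th: D#
- minor 9th: F#
- minor 13th: C#

E#, G##, B#, D#, F#, C#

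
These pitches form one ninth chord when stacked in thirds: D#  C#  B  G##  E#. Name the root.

Arranged so that each adjacent pair is a third by letter name: C# – E# – G## – B – D#.
The bottom of that stack, C#, is the root (this is C# dominant ninth sharp five).

C#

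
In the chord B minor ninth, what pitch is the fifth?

F#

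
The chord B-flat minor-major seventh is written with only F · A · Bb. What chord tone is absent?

Db

B-flat minor-major seventh = Bb, Db, F, A. The voicing lacks the 3rd (minor 3rd), Db.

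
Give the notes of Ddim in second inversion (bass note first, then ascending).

Ab – D – F

In root position, Ddim is D–F–Ab.
Second inversion puts the fifth (Ab) in the bass.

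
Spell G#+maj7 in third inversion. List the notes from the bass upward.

F##, G#, B#, D##

G#+maj7 = G#–B#–D##–F##; third inversion → seventh (F##) lowest.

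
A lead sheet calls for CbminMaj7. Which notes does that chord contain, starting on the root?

Cb Ebb Gb Bb

CbminMaj7 is a minor-major seventh built on Cb.
root → Cb
3rd (minor 3rd) → Ebb
5th (perfect 5th) → Gb
7th (major 7th) → Bb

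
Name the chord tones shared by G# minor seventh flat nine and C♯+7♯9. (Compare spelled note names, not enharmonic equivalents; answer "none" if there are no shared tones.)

B

G# minor seventh flat nine = G#, B, D#, F#, A.
C♯+7♯9 = C#, E#, G##, B, D##.
Shared: B.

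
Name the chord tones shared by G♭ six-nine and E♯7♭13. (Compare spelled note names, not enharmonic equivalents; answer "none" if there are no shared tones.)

G♭ six-nine: Gb Bb Db Eb Ab
E♯7♭13: E# G## B# D# C#
Common to both → none.

none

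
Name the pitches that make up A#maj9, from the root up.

Root A#, quality major ninth:
A# — root
C## — major 3rd
E# — perfect 5th
G## — major 7th
B# — major 9th

A#, C##, E#, G##, B#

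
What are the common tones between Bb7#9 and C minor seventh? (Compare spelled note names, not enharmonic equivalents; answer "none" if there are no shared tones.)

Bb7#9: B♭ D F A♭ C♯
C minor seventh: C E♭ G B♭
Common to both → B♭.

B♭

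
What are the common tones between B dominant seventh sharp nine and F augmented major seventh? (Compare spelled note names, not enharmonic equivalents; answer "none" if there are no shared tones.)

B dominant seventh sharp nine = B, D-sharp, F-sharp, A, C-double-sharp.
F augmented major seventh = F, A, C-sharp, E.
Shared: A.

A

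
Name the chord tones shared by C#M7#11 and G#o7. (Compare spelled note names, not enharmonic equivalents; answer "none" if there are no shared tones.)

C#M7#11 = C#, E#, G#, B#, F##.
G#o7 = G#, B, D, F.
Shared: G#.

G#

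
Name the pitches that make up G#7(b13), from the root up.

G#7(b13) is a dominant seventh flat thirteen built on G#.
root → G#
3rd (major 3rd) → B#
5th (perfect 5th) → D#
7th (minor 7th) → F#
13th (minor 13th) → E

G#  B#  D#  F#  E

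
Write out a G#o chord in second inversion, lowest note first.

G#o = G#–B–D; second inversion → fifth (D) lowest.

D G# B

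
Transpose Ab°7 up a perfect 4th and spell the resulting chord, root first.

Db – Fb – Abb – Cbb

Ab up a perfect 4th → Db. New chord: Db diminished seventh.
Db — root
Fb — minor 3rd
Abb — diminished 5th
Cbb — diminished 7th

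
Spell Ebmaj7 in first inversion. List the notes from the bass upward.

G, B♭, D, E♭

Ebmaj7 = E♭–G–B♭–D; first inversion → third (G) lowest.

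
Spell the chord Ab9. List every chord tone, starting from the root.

Ab – C – Eb – Gb – Bb

Ab9: dominant ninth on Ab.
Ab — root
C — major 3rd
Eb — perfect 5th
Gb — minor 7th
Bb — major 9th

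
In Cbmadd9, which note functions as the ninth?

D♭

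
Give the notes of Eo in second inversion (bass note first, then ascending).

Bb – E – G

Eo = E–G–Bb; second inversion → fifth (Bb) lowest.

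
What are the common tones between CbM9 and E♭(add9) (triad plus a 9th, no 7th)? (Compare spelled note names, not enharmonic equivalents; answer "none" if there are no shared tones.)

Eb, Bb

CbM9: Cb Eb Gb Bb Db
E♭(add9): Eb G Bb F
Common to both → Eb, Bb.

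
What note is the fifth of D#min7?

Root of D#min7 = D♯. The 5th is a perfect 5th: D♯ up a perfect 5th → A♯.

A♯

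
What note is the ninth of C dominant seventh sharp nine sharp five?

C dominant seventh sharp nine sharp five is built on C; its 9th is an augmented 9th above the root.
A second above C uses the letter D, and the augmented 9th above C is D-sharp.

D-sharp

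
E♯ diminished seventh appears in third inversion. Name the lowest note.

E♯ diminished seventh in root position is E-sharp–G-sharp–B–D.
Third inversion places the seventh in the bass, which is D.

D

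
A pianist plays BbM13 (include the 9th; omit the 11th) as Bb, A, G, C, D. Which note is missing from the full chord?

The full BbM13 chord is Bb, D, F, A, C, G.
Comparing with the voicing, the perfect 5th (5th) — F — is absent.

F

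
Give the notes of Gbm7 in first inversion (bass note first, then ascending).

B𝄫  D♭  F♭  G♭

Gbm7 = G♭–B𝄫–D♭–F♭; first inversion → third (B𝄫) lowest.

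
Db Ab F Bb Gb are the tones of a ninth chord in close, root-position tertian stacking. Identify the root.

Arranged so that each adjacent pair is a third by letter name: Gb – Bb – Db – F – Ab.
The bottom of that stack, Gb, is the root (this is Gb major ninth).

Gb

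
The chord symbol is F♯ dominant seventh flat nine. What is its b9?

G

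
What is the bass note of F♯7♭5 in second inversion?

C

F♯7♭5 in root position is F#–A#–C–E.
Second inversion places the fifth in the bass, which is C.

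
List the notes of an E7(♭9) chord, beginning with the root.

Root E, quality dominant seventh flat nine:
root → E
3rd (major 3rd) → G#
5th (perfect 5th) → B
7th (minor 7th) → D
9th (minor 9th) → F

E, G#, B, D, F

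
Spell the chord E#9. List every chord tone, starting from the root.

E# – G## – B# – D# – F##

Root E#, quality dominant ninth:
root → E#
3rd (major 3rd) → G##
5th (perfect 5th) → B#
7th (minor 7th) → D#
9th (major 9th) → F##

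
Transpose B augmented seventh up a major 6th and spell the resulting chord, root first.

G-sharp, B-sharp, D-double-sharp, F-sharp

A major 6th up from B is G-sharp, so the new chord is G-sharp augmented seventh.
root → G-sharp
3rd (major 3rd) → B-sharp
5th (augmented 5th) → D-double-sharp
7th (minor 7th) → F-sharp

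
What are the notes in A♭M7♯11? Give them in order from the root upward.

Ab, C, Eb, G, D

Root Ab, quality major seventh sharp eleven:
root → Ab
3rd (major 3rd) → C
5th (perfect 5th) → Eb
7th (major 7th) → G
11th (augmented 11th) → D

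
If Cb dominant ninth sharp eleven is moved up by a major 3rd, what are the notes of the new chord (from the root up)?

E-flat, G, B-flat, D-flat, F, A

Transposed root: C-flat → E-flat (major 3rd up). So we spell E-flat dominant ninth sharp eleven:
Root: E-flat
Major 3rd (3rd): G
Perfect 5th (5th): B-flat
Minor 7th (7th): D-flat
Major 9th (9th): F
Augmented 11th (11th): A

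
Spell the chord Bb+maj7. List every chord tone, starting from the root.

Bb+maj7 is an augmented major seventh built on Bb.
- root: Bb
- major 3rd: D
- augmented 5th: F#
- major 7th: A

Bb D F# A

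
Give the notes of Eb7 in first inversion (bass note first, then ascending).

G  B♭  D♭  E♭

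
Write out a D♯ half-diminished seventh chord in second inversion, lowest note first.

A C-sharp D-sharp F-sharp

In root position, D♯ half-diminished seventh is D-sharp–F-sharp–A–C-sharp.
Second inversion puts the fifth (A) in the bass.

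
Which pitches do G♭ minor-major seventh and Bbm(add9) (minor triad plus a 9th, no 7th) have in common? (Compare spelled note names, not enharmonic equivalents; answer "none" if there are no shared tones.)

G♭ minor-major seventh = G♭, B𝄫, D♭, F.
Bbm(add9) = B♭, D♭, F, C.
Shared: D♭, F.

D♭, F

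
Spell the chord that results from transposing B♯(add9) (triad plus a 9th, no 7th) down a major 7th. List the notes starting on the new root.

B# down a major 7th → C#. New chord: C# added-ninth.
- root: C#
- major 3rd: E#
- perfect 5th: G#
- major 9th: D#

C# – E# – G# – D#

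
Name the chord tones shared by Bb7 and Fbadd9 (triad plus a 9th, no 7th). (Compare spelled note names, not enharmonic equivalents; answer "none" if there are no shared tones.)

Bb7: Bb D F Ab
Fbadd9: Fb Ab Cb Gb
Common to both → Ab.

Ab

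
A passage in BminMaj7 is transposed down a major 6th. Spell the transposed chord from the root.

D – F – A – C#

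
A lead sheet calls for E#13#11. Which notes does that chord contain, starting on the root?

E♯  G𝄪  B♯  D♯  F𝄪  A𝄪  C𝄪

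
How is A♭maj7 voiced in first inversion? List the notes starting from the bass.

A♭maj7 = Ab–C–Eb–G; first inversion → third (C) lowest.

C, Eb, G, Ab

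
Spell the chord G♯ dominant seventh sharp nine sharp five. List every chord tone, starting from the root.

G-sharp, B-sharp, D-double-sharp, F-sharp, A-double-sharp

G♯ dominant seventh sharp nine sharp five: dominant seventh sharp nine sharp five on G-sharp.
- root: G-sharp
- major 3rd: B-sharp
- augmented 5th: D-double-sharp
- minor 7th: F-sharp
- augmented 9th: A-double-sharp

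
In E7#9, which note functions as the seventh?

E7#9 is built on E; its 7th is a minor 7th above the root.
A seventh above E uses the letter D, and the minor 7th above E is D.

D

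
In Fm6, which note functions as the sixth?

D

Root of Fm6 = F. The 6th is a major 6th: F up a major 6th → D.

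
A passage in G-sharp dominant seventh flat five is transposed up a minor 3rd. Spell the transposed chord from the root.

B, D-sharp, F, A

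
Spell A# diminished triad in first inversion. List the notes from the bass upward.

C-sharp – E – A-sharp

A# diminished triad = A-sharp–C-sharp–E; first inversion → third (C-sharp) lowest.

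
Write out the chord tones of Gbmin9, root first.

Gbmin9: minor ninth on Gb.
Gb — root
Bbb — minor 3rd
Db — perfect 5th
Fb — minor 7th
Ab — major 9th

Gb  Bbb  Db  Fb  Ab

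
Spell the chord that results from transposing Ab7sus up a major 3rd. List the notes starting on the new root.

C, F, G, Bb

Transposed root: Ab → C (major 3rd up). So we spell C dominant seventh suspended fourth:
Root: C
Perfect 4th (4th): F
Perfect 5th (5th): G
Minor 7th (7th): Bb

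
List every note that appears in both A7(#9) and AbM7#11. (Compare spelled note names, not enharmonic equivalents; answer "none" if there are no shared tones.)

A7(#9) = A, C♯, E, G, B♯.
AbM7#11 = A♭, C, E♭, G, D.
Shared: G.

G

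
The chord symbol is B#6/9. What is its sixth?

B#6/9 is built on B#; its 6th is a major 6th above the root.
A sixth above B uses the letter G, and the major 6th above B# is G##.

G##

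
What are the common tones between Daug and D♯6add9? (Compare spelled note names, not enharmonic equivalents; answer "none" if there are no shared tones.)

A#

Daug: D F# A#
D♯6add9: D# F## A# B# E#
Common to both → A#.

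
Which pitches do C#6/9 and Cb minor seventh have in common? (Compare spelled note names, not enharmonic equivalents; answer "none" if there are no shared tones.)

C#6/9: C# E# G# A# D#
Cb minor seventh: Cb Ebb Gb Bbb
Common to both → none.

none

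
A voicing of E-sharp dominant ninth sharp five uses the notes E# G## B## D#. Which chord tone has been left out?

E-sharp dominant ninth sharp five = E#, G##, B##, D#, F##. The voicing lacks the 9th (major 9th), F##.

F##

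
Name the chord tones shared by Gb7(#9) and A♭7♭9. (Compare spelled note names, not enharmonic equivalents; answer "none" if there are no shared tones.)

Gb7(#9): Gb Bb Db Fb A
A♭7♭9: Ab C Eb Gb Bbb
Common to both → Gb.

Gb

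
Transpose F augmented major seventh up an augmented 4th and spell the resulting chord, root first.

F up an augmented 4th → B. New chord: B augmented major seventh.
B — root
D♯ — major 3rd
F𝄪 — augmented 5th
A♯ — major 7th

B, D♯, F𝄪, A♯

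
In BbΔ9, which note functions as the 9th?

C

BbΔ9 is built on Bb; its 9th is a major 9th above the root.
A second above B uses the letter C, and the major 9th above Bb is C.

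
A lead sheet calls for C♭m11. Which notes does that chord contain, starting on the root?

C♭, E𝄫, G♭, B𝄫, D♭, F♭

C♭m11 is a minor eleventh built on C♭.
- root: C♭
- minor 3rd: E𝄫
- perfect 5th: G♭
- minor 7th: B𝄫
- major 9th: D♭
- perfect 11th: F♭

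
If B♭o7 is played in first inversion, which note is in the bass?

Db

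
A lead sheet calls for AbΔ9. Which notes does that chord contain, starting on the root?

AbΔ9: major ninth on Ab.
- root: Ab
- major 3rd: C
- perfect 5th: Eb
- major 7th: G
- major 9th: Bb

Ab – C – Eb – G – Bb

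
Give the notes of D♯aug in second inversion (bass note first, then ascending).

A𝄪  D♯  F𝄪

D♯aug = D♯–F𝄪–A𝄪; second inversion → fifth (A𝄪) lowest.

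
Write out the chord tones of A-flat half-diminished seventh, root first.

Ab, Cb, Ebb, Gb

Root Ab, quality half-diminished seventh:
Ab — root
Cb — minor 3rd
Ebb — diminished 5th
Gb — minor 7th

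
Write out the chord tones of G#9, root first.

G#9: dominant ninth on G♯.
root → G♯
3rd (major 3rd) → B♯
5th (perfect 5th) → D♯
7th (minor 7th) → F♯
9th (major 9th) → A♯

G♯ B♯ D♯ F♯ A♯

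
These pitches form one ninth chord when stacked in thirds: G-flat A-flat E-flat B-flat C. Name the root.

Stacking in thirds gives A-flat – C – E-flat – G-flat – B-flat, so A-flat is the root — A-flat dominant ninth.

A-flat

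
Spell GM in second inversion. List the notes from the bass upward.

D, G, B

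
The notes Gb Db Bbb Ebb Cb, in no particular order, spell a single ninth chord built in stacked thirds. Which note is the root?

Cb

Arranged so that each adjacent pair is a third by letter name: Cb – Ebb – Gb – Bbb – Db.
The bottom of that stack, Cb, is the root (this is Cb minor ninth).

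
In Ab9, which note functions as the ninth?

B♭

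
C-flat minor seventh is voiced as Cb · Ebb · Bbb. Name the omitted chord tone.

Gb

The full C-flat minor seventh chord is Cb, Ebb, Gb, Bbb.
Comparing with the voicing, the perfect 5th (5th) — Gb — is absent.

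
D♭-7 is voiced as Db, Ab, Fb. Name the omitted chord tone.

D♭-7 = Db, Fb, Ab, Cb. The voicing lacks the 7th (minor 7th), Cb.

Cb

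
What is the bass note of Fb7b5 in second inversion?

Cbb

Fb7b5 in root position is Fb–Ab–Cbb–Ebb.
Second inversion places the fifth in the bass, which is Cbb.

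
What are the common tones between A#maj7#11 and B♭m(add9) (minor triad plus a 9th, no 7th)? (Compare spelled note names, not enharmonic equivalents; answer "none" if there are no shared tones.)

A#maj7#11: A# C## E# G## D##
B♭m(add9): Bb Db F C
Common to both → none.

none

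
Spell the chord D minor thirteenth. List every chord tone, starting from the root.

D F A C E G B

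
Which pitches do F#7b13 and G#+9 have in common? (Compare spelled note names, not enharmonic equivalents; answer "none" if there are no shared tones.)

F# – A#

F#7b13 = F#, A#, C#, E, D.
G#+9 = G#, B#, D##, F#, A#.
Shared: F#, A#.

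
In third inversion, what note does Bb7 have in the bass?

A♭

Bb7 = B♭–D–F–A♭. Third inversion → seventh in the bass = A♭.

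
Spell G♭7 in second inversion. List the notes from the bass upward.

Db  Fb  Gb  Bb

G♭7 = Gb–Bb–Db–Fb; second inversion → fifth (Db) lowest.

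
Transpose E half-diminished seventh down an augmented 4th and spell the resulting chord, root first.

B-flat, D-flat, F-flat, A-flat

An augmented 4th down from E is B-flat, so the new chord is B-flat half-diminished seventh.
Root: B-flat
Minor 3rd (3rd): D-flat
Diminished 5th (5th): F-flat
Minor 7th (7th): A-flat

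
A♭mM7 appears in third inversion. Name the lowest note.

A♭mM7 in root position is Ab–Cb–Eb–G.
Third inversion places the seventh in the bass, which is G.

G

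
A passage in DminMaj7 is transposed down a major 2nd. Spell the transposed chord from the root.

C, Eb, G, B

A major 2nd down from D is C, so the new chord is C minor-major seventh.
root → C
3rd (minor 3rd) → Eb
5th (perfect 5th) → G
7th (major 7th) → B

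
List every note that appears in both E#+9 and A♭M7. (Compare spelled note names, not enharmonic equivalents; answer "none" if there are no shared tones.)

E#+9 = E#, G##, B##, D#, F##.
A♭M7 = Ab, C, Eb, G.
Shared: none.

none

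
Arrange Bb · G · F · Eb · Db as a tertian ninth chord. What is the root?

Arranged so that each adjacent pair is a third by letter name: Eb – G – Bb – Db – F.
The bottom of that stack, Eb, is the root (this is Eb dominant ninth).

Eb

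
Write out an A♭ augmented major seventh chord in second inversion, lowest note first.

E, G, Ab, C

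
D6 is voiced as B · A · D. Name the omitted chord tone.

F♯

D6 = D, F♯, A, B. The voicing lacks the 3rd (major 3rd), F♯.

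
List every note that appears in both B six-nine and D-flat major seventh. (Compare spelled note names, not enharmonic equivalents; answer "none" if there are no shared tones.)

none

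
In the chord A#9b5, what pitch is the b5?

E

A#9b5 is built on A♯; its 5th is a diminished 5th above the root.
A fifth above A uses the letter E, and the diminished 5th above A♯ is E.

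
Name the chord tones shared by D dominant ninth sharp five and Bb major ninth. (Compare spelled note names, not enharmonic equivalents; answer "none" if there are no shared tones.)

D dominant ninth sharp five = D, F#, A#, C, E.
Bb major ninth = Bb, D, F, A, C.
Shared: D, C.

D – C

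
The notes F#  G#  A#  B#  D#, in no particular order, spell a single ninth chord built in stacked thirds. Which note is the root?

Arranged so that each adjacent pair is a third by letter name: G# – B# – D# – F# – A#.
The bottom of that stack, G#, is the root (this is G# dominant ninth).

G#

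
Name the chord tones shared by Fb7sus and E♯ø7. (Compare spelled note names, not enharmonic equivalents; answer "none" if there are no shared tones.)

Fb7sus: Fb Bbb Cb Ebb
E♯ø7: E# G# B D#
Common to both → none.

none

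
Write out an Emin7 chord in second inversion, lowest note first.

Emin7 = E–G–B–D; second inversion → fifth (B) lowest.

B, D, E, G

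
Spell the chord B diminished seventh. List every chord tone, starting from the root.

B – D – F – Ab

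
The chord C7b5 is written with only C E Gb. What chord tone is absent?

The full C7b5 chord is C, E, Gb, Bb.
Comparing with the voicing, the minor 7th (7th) — Bb — is absent.

Bb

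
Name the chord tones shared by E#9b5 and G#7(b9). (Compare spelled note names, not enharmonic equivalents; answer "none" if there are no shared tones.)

E#9b5 = E♯, G𝄪, B, D♯, F𝄪.
G#7(b9) = G♯, B♯, D♯, F♯, A.
Shared: D♯.

D♯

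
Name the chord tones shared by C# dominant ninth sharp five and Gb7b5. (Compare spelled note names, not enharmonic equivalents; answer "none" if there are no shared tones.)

none

C# dominant ninth sharp five = C♯, E♯, G𝄪, B, D♯.
Gb7b5 = G♭, B♭, D𝄫, F♭.
Shared: none.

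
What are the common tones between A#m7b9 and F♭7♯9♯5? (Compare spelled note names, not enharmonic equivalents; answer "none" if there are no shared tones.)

none

A#m7b9: A♯ C♯ E♯ G♯ B
F♭7♯9♯5: F♭ A♭ C E𝄫 G
Common to both → none.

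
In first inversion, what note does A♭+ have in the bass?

A♭+ in root position is Ab–C–E.
First inversion places the third in the bass, which is C.

C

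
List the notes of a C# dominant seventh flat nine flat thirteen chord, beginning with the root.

C# dominant seventh flat nine flat thirteen is a dominant seventh flat nine flat thirteen built on C-sharp.
root → C-sharp
3rd (major 3rd) → E-sharp
5th (perfect 5th) → G-sharp
7th (minor 7th) → B
9th (minor 9th) → D
13th (minor 13th) → A

C-sharp – E-sharp – G-sharp – B – D – A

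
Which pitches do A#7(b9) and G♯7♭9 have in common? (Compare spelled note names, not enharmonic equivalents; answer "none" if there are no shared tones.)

G#

A#7(b9) = A#, C##, E#, G#, B.
G♯7♭9 = G#, B#, D#, F#, A.
Shared: G#.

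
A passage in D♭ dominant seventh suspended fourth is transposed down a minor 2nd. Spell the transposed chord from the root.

C  F  G  Bb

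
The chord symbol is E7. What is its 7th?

Root of E7 = E. The 7th is a minor 7th: E up a minor 7th → D.

D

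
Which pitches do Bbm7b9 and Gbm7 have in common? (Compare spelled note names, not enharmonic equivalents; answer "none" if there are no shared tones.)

Bbm7b9: Bb Db F Ab Cb
Gbm7: Gb Bbb Db Fb
Common to both → Db.

Db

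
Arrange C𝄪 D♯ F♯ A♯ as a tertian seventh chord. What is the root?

D♯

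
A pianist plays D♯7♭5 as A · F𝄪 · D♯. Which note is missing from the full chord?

C♯

The full D♯7♭5 chord is D♯, F𝄪, A, C♯.
Comparing with the voicing, the minor 7th (7th) — C♯ — is absent.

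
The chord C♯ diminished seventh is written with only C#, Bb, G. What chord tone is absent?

The full C♯ diminished seventh chord is C#, E, G, Bb.
Comparing with the voicing, the minor 3rd (3rd) — E — is absent.

E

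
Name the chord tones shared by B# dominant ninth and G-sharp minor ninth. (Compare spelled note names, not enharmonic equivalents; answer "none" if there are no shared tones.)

A-sharp

B# dominant ninth: B-sharp D-double-sharp F-double-sharp A-sharp C-double-sharp
G-sharp minor ninth: G-sharp B D-sharp F-sharp A-sharp
Common to both → A-sharp.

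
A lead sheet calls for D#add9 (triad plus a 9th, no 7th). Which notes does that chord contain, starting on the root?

D# – F## – A# – E#

D#add9 is an added-ninth built on D#.
- root: D#
- major 3rd: F##
- perfect 5th: A#
- major 9th: E#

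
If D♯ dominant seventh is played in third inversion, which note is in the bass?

D♯ dominant seventh in root position is D-sharp–F-double-sharp–A-sharp–C-sharp.
Third inversion places the seventh in the bass, which is C-sharp.

C-sharp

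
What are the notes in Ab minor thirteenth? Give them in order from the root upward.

Ab minor thirteenth: minor thirteenth on A-flat.
A-flat — root
C-flat — minor 3rd
E-flat — perfect 5th
G-flat — minor 7th
B-flat — major 9th
D-flat — perfect 11th
F — major 13th

A-flat, C-flat, E-flat, G-flat, B-flat, D-flat, F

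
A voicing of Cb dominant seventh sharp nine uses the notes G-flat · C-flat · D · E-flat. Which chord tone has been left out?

B-double-flat

Cb dominant seventh sharp nine = C-flat, E-flat, G-flat, B-double-flat, D. The voicing lacks the 7th (minor 7th), B-double-flat.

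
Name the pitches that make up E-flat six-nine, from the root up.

Root E-flat, quality six-nine:
E-flat — root
G — major 3rd
B-flat — perfect 5th
C — major 6th
F — major 9th

E-flat G B-flat C F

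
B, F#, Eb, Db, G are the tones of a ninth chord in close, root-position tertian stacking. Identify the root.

Eb

Arranged so that each adjacent pair is a third by letter name: Eb – G – B – Db – F#.
The bottom of that stack, Eb, is the root (this is Eb dominant seventh sharp nine sharp five).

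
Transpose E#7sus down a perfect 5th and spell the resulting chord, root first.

A#, D#, E#, G#

Transposed root: E# → A# (perfect 5th down). So we spell A# dominant seventh suspended fourth:
Root: A#
Perfect 4th (4th): D#
Perfect 5th (5th): E#
Minor 7th (7th): G#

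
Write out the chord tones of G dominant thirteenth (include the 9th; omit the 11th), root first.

G B D F A E

Root G, quality dominant thirteenth:
G — root
B — major 3rd
D — perfect 5th
F — minor 7th
A — major 9th
E — major 13th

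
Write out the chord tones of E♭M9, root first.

Eb  G  Bb  D  F

E♭M9 is a major ninth built on Eb.
Root: Eb
Major 3rd (3rd): G
Perfect 5th (5th): Bb
Major 7th (7th): D
Major 9th (9th): F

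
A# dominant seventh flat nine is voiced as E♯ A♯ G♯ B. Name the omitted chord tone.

The full A# dominant seventh flat nine chord is A♯, C𝄪, E♯, G♯, B.
Comparing with the voicing, the major 3rd (3rd) — C𝄪 — is absent.

C𝄪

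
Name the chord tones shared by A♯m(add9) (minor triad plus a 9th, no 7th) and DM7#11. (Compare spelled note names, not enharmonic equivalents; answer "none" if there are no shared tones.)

C#

A♯m(add9): A# C# E# B#
DM7#11: D F# A C# G#
Common to both → C#.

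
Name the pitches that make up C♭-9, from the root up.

Cb, Ebb, Gb, Bbb, Db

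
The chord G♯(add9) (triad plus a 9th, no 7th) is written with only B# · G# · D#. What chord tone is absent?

G♯(add9) = G#, B#, D#, A#. The voicing lacks the 9th (major 9th), A#.

A#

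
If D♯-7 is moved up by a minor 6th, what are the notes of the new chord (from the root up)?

B, D, F#, A

Transposed root: D# → B (minor 6th up). So we spell B minor seventh:
B — root
D — minor 3rd
F# — perfect 5th
A — minor 7th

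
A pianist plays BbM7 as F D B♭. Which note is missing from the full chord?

A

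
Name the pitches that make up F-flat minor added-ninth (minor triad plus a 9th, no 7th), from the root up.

F-flat minor added-ninth: minor added-ninth on Fb.
Root: Fb
Minor 3rd (3rd): Abb
Perfect 5th (5th): Cb
Major 9th (9th): Gb

Fb, Abb, Cb, Gb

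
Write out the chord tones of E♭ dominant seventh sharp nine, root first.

E♭ dominant seventh sharp nine is a dominant seventh sharp nine built on Eb.
Eb — root
G — major 3rd
Bb — perfect 5th
Db — minor 7th
F# — augmented 9th

Eb, G, Bb, Db, F#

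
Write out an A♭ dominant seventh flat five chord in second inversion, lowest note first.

E-double-flat, G-flat, A-flat, C

In root position, A♭ dominant seventh flat five is A-flat–C–E-double-flat–G-flat.
Second inversion puts the fifth (E-double-flat) in the bass.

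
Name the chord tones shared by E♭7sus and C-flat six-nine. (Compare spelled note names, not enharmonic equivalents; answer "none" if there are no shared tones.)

Eb, Ab, Db

E♭7sus: Eb Ab Bb Db
C-flat six-nine: Cb Eb Gb Ab Db
Common to both → Eb, Ab, Db.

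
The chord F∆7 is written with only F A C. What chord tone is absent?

E

The full F∆7 chord is F, A, C, E.
Comparing with the voicing, the major 7th (7th) — E — is absent.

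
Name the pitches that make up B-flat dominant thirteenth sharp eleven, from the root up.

Bb, D, F, Ab, C, E, G

B-flat dominant thirteenth sharp eleven: dominant thirteenth sharp eleven on Bb.
Bb — root
D — major 3rd
F — perfect 5th
Ab — minor 7th
C — major 9th
E — augmented 11th
G — major 13th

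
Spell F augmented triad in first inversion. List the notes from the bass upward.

A C-sharp F

In root position, F augmented triad is F–A–C-sharp.
First inversion puts the third (A) in the bass.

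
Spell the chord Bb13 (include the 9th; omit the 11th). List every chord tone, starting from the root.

Bb13: dominant thirteenth on Bb.
root → Bb
3rd (major 3rd) → D
5th (perfect 5th) → F
7th (minor 7th) → Ab
9th (major 9th) → C
13th (major 13th) → G

Bb D F Ab C G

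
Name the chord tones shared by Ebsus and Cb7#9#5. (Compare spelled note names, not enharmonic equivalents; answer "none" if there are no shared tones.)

Eb

Ebsus: Eb Ab Bb
Cb7#9#5: Cb Eb G Bbb D
Common to both → Eb.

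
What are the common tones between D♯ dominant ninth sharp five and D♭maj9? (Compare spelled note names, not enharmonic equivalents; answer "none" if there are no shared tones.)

none

D♯ dominant ninth sharp five = D♯, F𝄪, A𝄪, C♯, E♯.
D♭maj9 = D♭, F, A♭, C, E♭.
Shared: none.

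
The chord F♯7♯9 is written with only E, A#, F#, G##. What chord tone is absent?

F♯7♯9 = F#, A#, C#, E, G##. The voicing lacks the 5th (perfect 5th), C#.

C#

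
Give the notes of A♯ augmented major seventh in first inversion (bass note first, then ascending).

C𝄪, E𝄪, G𝄪, A♯

A♯ augmented major seventh = A♯–C𝄪–E𝄪–G𝄪; first inversion → third (C𝄪) lowest.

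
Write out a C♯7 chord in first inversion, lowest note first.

In root position, C♯7 is C#–E#–G#–B.
First inversion puts the third (E#) in the bass.

E#, G#, B, C#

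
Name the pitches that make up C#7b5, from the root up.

C# – E# – G – B

C#7b5 is a dominant seventh flat five built on C#.
root → C#
3rd (major 3rd) → E#
5th (diminished 5th) → G
7th (minor 7th) → B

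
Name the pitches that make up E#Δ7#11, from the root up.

E♯  G𝄪  B♯  D𝄪  A𝄪

E#Δ7#11: major seventh sharp eleven on E♯.
E♯ — root
G𝄪 — major 3rd
B♯ — perfect 5th
D𝄪 — major 7th
A𝄪 — augmented 11th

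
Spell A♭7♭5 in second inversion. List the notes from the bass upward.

A♭7♭5 = Ab–C–Ebb–Gb; second inversion → fifth (Ebb) lowest.

Ebb  Gb  Ab  C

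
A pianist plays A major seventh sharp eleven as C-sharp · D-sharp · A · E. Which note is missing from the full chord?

A major seventh sharp eleven = A, C-sharp, E, G-sharp, D-sharp. The voicing lacks the 7th (major 7th), G-sharp.

G-sharp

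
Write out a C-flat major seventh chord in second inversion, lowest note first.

C-flat major seventh = Cb–Eb–Gb–Bb; second inversion → fifth (Gb) lowest.

Gb Bb Cb Eb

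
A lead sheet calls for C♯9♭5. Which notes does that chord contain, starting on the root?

C♯9♭5: dominant ninth flat five on C#.
root → C#
3rd (major 3rd) → E#
5th (diminished 5th) → G
7th (minor 7th) → B
9th (major 9th) → D#

C# E# G B D#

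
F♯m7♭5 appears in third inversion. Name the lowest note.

F♯m7♭5 = F#–A–C–E. Third inversion → seventh in the bass = E.

E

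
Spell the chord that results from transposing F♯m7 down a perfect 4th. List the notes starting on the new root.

C♯ E G♯ B

Transposed root: F♯ → C♯ (perfect 4th down). So we spell C♯ minor seventh:
root → C♯
3rd (minor 3rd) → E
5th (perfect 5th) → G♯
7th (minor 7th) → B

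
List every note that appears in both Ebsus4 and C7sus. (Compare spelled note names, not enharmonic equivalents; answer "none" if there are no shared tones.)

Ebsus4 = Eb, Ab, Bb.
C7sus = C, F, G, Bb.
Shared: Bb.

Bb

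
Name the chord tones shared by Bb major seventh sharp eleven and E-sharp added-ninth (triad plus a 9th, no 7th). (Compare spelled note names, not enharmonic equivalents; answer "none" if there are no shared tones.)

none

Bb major seventh sharp eleven: B♭ D F A E
E-sharp added-ninth: E♯ G𝄪 B♯ F𝄪
Common to both → none.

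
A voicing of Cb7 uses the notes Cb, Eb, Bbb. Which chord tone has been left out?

Gb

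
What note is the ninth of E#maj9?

F𝄪

E#maj9 is built on E♯; its 9th is a major 9th above the root.
A second above E uses the letter F, and the major 9th above E♯ is F𝄪.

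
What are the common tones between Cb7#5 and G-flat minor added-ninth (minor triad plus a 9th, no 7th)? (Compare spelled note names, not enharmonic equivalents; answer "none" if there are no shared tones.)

Bbb

Cb7#5: Cb Eb G Bbb
G-flat minor added-ninth: Gb Bbb Db Ab
Common to both → Bbb.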